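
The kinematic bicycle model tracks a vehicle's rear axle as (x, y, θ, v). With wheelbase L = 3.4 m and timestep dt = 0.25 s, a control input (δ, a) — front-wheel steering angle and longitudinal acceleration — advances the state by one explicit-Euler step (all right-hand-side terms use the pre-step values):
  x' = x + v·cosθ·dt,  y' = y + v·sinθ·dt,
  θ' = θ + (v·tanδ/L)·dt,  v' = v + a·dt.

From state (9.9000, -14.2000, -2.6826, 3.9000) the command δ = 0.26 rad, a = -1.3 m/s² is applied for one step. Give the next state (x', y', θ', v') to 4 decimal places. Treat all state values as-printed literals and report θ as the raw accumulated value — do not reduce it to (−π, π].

x' = 9.9000 + 3.9000·cos(-2.6826)·0.25 = 9.0259
y' = -14.2000 + 3.9000·sin(-2.6826)·0.25 = -14.6320
θ' = -2.6826 + (3.9000/3.4)·tan(0.26)·0.25 = -2.6063
v' = 3.9000 − 1.3000·0.25 = 3.5750

(9.0259, -14.6320, -2.6063, 3.5750)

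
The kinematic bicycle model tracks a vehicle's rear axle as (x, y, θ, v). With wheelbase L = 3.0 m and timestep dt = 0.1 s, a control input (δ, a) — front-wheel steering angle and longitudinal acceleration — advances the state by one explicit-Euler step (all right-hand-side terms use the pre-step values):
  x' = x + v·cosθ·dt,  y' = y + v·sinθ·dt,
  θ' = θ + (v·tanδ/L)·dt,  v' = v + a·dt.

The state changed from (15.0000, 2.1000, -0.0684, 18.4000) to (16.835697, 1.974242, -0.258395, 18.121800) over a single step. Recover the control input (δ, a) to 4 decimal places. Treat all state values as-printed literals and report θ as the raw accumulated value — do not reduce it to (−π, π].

a = (v'−v)/dt = (-0.278200)/0.1 = -2.7820
Δθ = θ'−θ = -0.189995;  (v·dt/L) = 18.4000·0.1/3.0 = 0.613333
tan δ = Δθ·L/(v·dt) = -0.309774  →  δ = -0.3004

δ = -0.3004, a = -2.7820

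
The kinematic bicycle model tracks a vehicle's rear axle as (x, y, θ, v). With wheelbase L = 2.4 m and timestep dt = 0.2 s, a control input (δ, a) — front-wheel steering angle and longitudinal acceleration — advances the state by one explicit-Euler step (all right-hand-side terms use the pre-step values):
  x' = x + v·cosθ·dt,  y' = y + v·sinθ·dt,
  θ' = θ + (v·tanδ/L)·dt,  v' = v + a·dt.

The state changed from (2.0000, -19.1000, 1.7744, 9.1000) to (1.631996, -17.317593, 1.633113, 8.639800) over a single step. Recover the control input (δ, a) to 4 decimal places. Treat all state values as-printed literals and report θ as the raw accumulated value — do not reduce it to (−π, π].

a = (v'−v)/dt = (-0.460200)/0.2 = -2.3010
Δθ = θ'−θ = -0.141287;  (v·dt/L) = 9.1000·0.2/2.4 = 0.758333
tan δ = Δθ·L/(v·dt) = -0.186313  →  δ = -0.1842

δ = -0.1842, a = -2.3010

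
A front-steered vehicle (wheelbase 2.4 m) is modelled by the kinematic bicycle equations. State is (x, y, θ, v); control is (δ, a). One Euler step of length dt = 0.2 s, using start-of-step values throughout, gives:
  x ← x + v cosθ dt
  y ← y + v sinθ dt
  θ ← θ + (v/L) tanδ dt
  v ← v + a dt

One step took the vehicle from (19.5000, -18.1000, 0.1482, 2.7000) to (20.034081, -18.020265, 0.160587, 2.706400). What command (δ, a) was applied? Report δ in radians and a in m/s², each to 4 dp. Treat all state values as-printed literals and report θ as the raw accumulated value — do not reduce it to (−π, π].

δ = 0.0550, a = 0.0320

a = (v'−v)/dt = (0.006400)/0.2 = 0.0320
Δθ = θ'−θ = 0.012387;  (v·dt/L) = 2.7000·0.2/2.4 = 0.225000
tan δ = Δθ·L/(v·dt) = 0.055053  →  δ = 0.0550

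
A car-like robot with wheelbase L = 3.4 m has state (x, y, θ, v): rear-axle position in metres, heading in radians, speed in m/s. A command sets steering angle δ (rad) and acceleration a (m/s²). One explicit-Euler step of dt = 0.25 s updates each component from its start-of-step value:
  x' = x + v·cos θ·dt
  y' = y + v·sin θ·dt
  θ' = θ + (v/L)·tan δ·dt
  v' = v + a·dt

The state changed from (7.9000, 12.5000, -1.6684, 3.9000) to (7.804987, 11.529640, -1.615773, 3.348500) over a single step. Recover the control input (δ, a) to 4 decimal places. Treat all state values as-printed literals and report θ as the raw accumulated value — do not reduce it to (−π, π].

a = (v'−v)/dt = (-0.551500)/0.25 = -2.2060
Δθ = θ'−θ = 0.052627;  (v·dt/L) = 3.9000·0.25/3.4 = 0.286765
tan δ = Δθ·L/(v·dt) = 0.183520  →  δ = 0.1815

δ = 0.1815, a = -2.2060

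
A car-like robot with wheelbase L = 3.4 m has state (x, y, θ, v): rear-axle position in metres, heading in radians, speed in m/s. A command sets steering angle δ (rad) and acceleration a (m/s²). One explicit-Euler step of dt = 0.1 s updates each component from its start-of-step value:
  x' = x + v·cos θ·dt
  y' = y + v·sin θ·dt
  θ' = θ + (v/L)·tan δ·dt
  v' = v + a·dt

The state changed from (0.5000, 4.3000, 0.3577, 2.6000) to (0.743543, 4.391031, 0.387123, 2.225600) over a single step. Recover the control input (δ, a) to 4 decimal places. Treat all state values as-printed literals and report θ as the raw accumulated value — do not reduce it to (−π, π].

δ = 0.3673, a = -3.7440

a = (v'−v)/dt = (-0.374400)/0.1 = -3.7440
Δθ = θ'−θ = 0.029423;  (v·dt/L) = 2.6000·0.1/3.4 = 0.076471
tan δ = Δθ·L/(v·dt) = 0.384762  →  δ = 0.3673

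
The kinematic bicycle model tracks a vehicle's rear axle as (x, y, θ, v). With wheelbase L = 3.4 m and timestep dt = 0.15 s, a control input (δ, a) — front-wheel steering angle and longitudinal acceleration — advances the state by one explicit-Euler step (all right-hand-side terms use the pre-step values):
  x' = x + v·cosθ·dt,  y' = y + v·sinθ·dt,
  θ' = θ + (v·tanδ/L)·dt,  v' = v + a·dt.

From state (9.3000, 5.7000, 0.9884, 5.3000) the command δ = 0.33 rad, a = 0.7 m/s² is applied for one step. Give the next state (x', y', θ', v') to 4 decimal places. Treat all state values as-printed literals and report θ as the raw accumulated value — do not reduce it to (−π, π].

x' = 9.3000 + 5.3000·cos(0.9884)·0.15 = 9.7373
y' = 5.7000 + 5.3000·sin(0.9884)·0.15 = 6.3639
θ' = 0.9884 + (5.3000/3.4)·tan(0.33)·0.15 = 1.0685
v' = 5.3000 + 0.7000·0.15 = 5.4050

(9.7373, 6.3639, 1.0685, 5.4050)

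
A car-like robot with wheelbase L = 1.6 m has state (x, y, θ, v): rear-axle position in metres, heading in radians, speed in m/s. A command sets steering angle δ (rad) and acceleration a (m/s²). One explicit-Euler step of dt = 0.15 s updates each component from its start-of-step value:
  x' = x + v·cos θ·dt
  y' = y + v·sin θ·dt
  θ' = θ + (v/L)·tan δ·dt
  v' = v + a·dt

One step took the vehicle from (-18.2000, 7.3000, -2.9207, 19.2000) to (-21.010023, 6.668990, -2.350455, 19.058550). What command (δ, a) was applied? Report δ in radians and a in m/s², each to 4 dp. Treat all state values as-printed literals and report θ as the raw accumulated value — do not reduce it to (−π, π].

δ = 0.3068, a = -0.9430

a = (v'−v)/dt = (-0.141450)/0.15 = -0.9430
Δθ = θ'−θ = 0.570245;  (v·dt/L) = 19.2000·0.15/1.6 = 1.800000
tan δ = Δθ·L/(v·dt) = 0.316803  →  δ = 0.3068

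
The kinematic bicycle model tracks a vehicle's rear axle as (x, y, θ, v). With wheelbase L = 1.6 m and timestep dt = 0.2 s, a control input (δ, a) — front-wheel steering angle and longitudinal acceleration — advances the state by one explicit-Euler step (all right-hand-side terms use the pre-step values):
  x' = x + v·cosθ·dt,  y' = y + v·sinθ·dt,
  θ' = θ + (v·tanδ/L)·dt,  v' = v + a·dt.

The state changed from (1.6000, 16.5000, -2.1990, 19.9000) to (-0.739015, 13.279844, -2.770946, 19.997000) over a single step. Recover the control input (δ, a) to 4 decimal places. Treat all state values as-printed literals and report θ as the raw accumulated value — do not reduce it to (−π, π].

δ = -0.2260, a = 0.4850

a = (v'−v)/dt = (0.097000)/0.2 = 0.4850
Δθ = θ'−θ = -0.571946;  (v·dt/L) = 19.9000·0.2/1.6 = 2.487500
tan δ = Δθ·L/(v·dt) = -0.229928  →  δ = -0.2260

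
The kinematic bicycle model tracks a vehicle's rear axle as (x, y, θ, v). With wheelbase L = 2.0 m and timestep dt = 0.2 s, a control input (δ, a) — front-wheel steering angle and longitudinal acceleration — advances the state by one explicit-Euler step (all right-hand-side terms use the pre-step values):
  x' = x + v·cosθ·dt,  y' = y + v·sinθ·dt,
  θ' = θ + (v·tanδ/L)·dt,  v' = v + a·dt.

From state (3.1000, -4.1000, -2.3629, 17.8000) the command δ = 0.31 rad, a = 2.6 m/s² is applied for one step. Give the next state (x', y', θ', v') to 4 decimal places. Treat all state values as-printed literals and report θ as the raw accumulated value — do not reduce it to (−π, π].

(0.5659, -6.6004, -1.7927, 18.3200)

x' = 3.1000 + 17.8000·cos(-2.3629)·0.2 = 0.5659
y' = -4.1000 + 17.8000·sin(-2.3629)·0.2 = -6.6004
θ' = -2.3629 + (17.8000/2.0)·tan(0.31)·0.2 = -1.7927
v' = 17.8000 + 2.6000·0.2 = 18.3200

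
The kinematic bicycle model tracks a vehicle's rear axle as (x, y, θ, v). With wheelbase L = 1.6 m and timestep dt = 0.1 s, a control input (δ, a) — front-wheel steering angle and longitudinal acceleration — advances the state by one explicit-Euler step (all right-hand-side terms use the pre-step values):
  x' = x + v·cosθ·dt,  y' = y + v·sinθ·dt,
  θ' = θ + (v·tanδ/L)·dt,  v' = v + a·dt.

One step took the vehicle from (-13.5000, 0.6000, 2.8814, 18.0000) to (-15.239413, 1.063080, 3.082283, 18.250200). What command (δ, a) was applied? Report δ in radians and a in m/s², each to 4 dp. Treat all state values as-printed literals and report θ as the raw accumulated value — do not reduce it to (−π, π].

δ = 0.1767, a = 2.5020

a = (v'−v)/dt = (0.250200)/0.1 = 2.5020
Δθ = θ'−θ = 0.200883;  (v·dt/L) = 18.0000·0.1/1.6 = 1.125000
tan δ = Δθ·L/(v·dt) = 0.178563  →  δ = 0.1767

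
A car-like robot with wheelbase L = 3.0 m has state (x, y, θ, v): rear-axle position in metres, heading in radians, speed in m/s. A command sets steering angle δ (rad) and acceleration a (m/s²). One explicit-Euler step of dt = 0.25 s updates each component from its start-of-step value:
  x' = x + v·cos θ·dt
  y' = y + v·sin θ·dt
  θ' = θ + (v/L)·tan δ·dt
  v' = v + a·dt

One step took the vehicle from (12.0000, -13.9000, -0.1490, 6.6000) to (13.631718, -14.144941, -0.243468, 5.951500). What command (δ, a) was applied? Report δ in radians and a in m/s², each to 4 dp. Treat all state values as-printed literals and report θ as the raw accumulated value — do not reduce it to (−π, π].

δ = -0.1701, a = -2.5940

a = (v'−v)/dt = (-0.648500)/0.25 = -2.5940
Δθ = θ'−θ = -0.094468;  (v·dt/L) = 6.6000·0.25/3.0 = 0.550000
tan δ = Δθ·L/(v·dt) = -0.171760  →  δ = -0.1701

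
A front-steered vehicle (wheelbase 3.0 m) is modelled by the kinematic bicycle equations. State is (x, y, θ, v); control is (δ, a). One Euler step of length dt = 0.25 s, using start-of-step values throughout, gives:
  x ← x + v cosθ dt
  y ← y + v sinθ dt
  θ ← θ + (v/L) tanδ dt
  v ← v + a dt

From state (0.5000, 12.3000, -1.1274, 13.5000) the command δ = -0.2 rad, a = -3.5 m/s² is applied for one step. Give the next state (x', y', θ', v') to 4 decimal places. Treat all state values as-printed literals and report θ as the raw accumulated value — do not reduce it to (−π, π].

x' = 0.5000 + 13.5000·cos(-1.1274)·0.25 = 1.9479
y' = 12.3000 + 13.5000·sin(-1.1274)·0.25 = 9.2514
θ' = -1.1274 + (13.5000/3.0)·tan(-0.2)·0.25 = -1.3554
v' = 13.5000 − 3.5000·0.25 = 12.6250

(1.9479, 9.2514, -1.3554, 12.6250)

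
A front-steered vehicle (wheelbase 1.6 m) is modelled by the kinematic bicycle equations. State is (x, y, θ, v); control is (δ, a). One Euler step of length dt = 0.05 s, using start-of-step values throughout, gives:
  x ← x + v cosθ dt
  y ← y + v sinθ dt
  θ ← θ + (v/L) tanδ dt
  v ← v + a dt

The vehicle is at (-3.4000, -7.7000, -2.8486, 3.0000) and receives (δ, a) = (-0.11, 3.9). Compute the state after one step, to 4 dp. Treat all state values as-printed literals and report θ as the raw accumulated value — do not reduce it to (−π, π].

(-3.5436, -7.7433, -2.8590, 3.1950)

x' = -3.4000 + 3.0000·cos(-2.8486)·0.05 = -3.5436
y' = -7.7000 + 3.0000·sin(-2.8486)·0.05 = -7.7433
θ' = -2.8486 + (3.0000/1.6)·tan(-0.11)·0.05 = -2.8590
v' = 3.0000 + 3.9000·0.05 = 3.1950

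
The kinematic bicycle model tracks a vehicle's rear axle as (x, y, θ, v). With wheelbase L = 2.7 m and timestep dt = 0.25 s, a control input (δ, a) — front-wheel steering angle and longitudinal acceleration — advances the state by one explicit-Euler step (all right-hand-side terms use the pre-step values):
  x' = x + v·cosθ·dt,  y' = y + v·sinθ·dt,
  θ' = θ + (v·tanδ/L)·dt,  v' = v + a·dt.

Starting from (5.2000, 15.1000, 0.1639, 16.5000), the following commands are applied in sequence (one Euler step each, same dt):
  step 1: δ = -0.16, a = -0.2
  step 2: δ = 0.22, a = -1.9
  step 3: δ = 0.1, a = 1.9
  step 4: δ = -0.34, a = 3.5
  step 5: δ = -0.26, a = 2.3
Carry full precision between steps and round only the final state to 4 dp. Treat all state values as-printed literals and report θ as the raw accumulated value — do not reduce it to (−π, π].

(25.3007, 17.5060, -0.5592, 17.9000)

after step 1 (δ=-0.16, a=-0.2): (9.269719, 15.773065, -0.082652, 16.450000)
after step 2 (δ=0.22, a=-1.9): (13.368180, 15.433545, 0.257954, 15.975000)
after step 3 (δ=0.1, a=1.9): (17.229793, 16.452360, 0.406365, 16.450000)
after step 4 (δ=-0.34, a=3.5): (21.007385, 18.077921, -0.132428, 17.325000)
after step 5 (δ=-0.26, a=2.3): (25.300712, 17.506016, -0.559171, 17.900000)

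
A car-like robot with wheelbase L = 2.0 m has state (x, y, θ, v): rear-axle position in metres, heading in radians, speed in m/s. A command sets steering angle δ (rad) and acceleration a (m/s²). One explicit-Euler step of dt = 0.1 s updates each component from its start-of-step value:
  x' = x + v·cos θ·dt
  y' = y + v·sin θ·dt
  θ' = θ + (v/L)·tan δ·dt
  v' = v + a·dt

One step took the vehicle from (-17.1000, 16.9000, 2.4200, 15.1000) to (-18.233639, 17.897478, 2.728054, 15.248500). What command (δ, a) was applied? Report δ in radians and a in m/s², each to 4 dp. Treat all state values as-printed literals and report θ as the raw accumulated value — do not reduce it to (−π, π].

δ = 0.3874, a = 1.4850

a = (v'−v)/dt = (0.148500)/0.1 = 1.4850
Δθ = θ'−θ = 0.308054;  (v·dt/L) = 15.1000·0.1/2.0 = 0.755000
tan δ = Δθ·L/(v·dt) = 0.408019  →  δ = 0.3874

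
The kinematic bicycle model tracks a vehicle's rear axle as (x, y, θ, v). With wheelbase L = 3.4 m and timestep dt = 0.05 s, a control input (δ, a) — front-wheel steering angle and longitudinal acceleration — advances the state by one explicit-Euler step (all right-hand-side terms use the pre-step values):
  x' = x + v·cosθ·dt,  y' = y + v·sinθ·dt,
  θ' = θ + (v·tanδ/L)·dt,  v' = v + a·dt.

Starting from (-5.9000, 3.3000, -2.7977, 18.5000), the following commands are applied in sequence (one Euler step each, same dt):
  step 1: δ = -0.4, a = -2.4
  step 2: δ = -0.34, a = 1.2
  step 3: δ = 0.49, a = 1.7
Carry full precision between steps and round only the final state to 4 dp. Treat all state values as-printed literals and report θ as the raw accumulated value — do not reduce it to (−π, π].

(-8.5797, 2.6571, -2.8637, 18.5250)

after step 1 (δ=-0.4, a=-2.4): (-6.770841, 2.988132, -2.912725, 18.380000)
after step 2 (δ=-0.34, a=1.2): (-7.665877, 2.779634, -3.008338, 18.440000)
after step 3 (δ=0.49, a=1.7): (-8.579703, 2.657136, -2.863695, 18.525000)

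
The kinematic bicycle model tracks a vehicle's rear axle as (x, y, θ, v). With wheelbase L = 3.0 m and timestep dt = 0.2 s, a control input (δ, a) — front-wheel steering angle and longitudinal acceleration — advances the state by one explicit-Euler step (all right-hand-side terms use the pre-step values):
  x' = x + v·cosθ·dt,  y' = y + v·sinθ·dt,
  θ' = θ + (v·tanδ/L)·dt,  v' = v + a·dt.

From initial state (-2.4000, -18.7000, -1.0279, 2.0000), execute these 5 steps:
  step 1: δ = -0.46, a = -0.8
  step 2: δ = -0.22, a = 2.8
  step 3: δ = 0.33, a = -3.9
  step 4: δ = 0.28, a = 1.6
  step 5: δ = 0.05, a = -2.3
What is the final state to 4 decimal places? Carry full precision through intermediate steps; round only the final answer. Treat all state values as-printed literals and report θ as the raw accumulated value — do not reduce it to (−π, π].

(-1.4615, -20.4192, -1.0291, 1.4800)

after step 1 (δ=-0.46, a=-0.8): (-2.193353, -19.042486, -1.093960, 1.840000)
after step 2 (δ=-0.22, a=2.8): (-2.024452, -19.369436, -1.121390, 2.400000)
after step 3 (δ=0.33, a=-3.9): (-1.815925, -19.801775, -1.066587, 1.620000)
after step 4 (δ=0.28, a=1.6): (-1.659395, -20.085455, -1.035531, 1.940000)
after step 5 (δ=0.05, a=-2.3): (-1.461488, -20.419187, -1.029059, 1.480000)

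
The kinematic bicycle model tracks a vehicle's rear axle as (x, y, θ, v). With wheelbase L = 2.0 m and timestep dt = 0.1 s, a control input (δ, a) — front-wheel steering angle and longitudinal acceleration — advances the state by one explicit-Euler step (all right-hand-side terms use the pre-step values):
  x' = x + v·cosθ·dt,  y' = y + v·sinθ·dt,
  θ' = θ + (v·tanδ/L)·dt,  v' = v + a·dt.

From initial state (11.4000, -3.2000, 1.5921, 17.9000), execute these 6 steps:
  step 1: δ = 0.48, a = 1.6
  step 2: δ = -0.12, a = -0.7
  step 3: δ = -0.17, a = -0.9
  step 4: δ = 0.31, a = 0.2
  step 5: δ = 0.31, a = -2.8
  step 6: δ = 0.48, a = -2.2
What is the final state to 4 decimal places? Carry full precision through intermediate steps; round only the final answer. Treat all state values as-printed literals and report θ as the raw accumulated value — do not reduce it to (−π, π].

after step 1 (δ=0.48, a=1.6): (11.361869, -1.410406, 2.058047, 18.060000)
after step 2 (δ=-0.12, a=-0.7): (10.516304, 0.185418, 1.949164, 17.990000)
after step 3 (δ=-0.17, a=-0.9): (9.851746, 1.857173, 1.794758, 17.900000)
after step 4 (δ=0.31, a=0.2): (9.454198, 3.602468, 2.081451, 17.920000)
after step 5 (δ=0.31, a=-2.8): (8.578360, 5.165853, 2.368465, 17.640000)
after step 6 (δ=0.48, a=-2.2): (7.315812, 6.397790, 2.827644, 17.420000)

(7.3158, 6.3978, 2.8276, 17.4200)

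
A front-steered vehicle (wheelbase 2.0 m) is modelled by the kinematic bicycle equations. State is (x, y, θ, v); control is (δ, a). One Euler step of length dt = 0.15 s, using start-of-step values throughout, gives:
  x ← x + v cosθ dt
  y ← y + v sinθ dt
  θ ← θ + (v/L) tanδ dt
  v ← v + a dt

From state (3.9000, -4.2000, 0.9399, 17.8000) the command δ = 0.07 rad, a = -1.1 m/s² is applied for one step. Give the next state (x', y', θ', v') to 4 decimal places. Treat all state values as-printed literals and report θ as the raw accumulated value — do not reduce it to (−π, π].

(5.4749, -2.0440, 1.0335, 17.6350)

x' = 3.9000 + 17.8000·cos(0.9399)·0.15 = 5.4749
y' = -4.2000 + 17.8000·sin(0.9399)·0.15 = -2.0440
θ' = 0.9399 + (17.8000/2.0)·tan(0.07)·0.15 = 1.0335
v' = 17.8000 − 1.1000·0.15 = 17.6350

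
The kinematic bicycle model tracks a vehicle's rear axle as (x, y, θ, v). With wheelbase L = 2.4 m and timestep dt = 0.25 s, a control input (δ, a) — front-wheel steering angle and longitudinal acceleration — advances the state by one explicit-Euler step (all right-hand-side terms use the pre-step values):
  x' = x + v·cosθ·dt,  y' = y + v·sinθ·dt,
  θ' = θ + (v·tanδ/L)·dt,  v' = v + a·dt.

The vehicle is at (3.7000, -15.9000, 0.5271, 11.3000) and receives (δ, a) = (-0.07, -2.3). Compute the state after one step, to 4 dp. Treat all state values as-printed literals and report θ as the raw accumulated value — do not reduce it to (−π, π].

x' = 3.7000 + 11.3000·cos(0.5271)·0.25 = 6.1416
y' = -15.9000 + 11.3000·sin(0.5271)·0.25 = -14.4789
θ' = 0.5271 + (11.3000/2.4)·tan(-0.07)·0.25 = 0.4446
v' = 11.3000 − 2.3000·0.25 = 10.7250

(6.1416, -14.4789, 0.4446, 10.7250)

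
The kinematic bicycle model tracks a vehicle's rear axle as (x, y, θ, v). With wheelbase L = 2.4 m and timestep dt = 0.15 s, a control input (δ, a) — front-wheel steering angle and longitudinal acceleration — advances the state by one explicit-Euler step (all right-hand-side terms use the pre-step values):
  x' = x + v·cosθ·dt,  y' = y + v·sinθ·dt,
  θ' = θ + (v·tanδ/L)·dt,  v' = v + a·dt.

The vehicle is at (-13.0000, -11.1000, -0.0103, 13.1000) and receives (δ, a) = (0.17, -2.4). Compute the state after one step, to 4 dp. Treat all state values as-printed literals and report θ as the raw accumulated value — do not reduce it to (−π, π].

x' = -13.0000 + 13.1000·cos(-0.0103)·0.15 = -11.0351
y' = -11.1000 + 13.1000·sin(-0.0103)·0.15 = -11.1202
θ' = -0.0103 + (13.1000/2.4)·tan(0.17)·0.15 = 0.1302
v' = 13.1000 − 2.4000·0.15 = 12.7400

(-11.0351, -11.1202, 0.1302, 12.7400)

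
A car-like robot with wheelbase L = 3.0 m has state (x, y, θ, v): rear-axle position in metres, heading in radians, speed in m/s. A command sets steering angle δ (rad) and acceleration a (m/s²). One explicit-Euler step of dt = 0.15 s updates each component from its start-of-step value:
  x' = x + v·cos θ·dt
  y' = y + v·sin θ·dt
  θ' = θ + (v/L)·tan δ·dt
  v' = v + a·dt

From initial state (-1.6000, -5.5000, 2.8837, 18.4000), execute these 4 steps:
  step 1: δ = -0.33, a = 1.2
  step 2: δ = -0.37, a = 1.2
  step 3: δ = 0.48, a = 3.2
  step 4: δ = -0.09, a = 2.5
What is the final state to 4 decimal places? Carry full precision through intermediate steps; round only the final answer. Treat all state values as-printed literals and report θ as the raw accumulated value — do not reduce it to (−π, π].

(-10.8902, 0.2186, 2.6098, 19.6150)

after step 1 (δ=-0.33, a=1.2): (-4.268726, -4.796080, 2.568577, 18.580000)
after step 2 (δ=-0.37, a=1.2): (-6.610558, -3.285057, 2.208252, 18.760000)
after step 3 (δ=0.48, a=3.2): (-8.285318, -1.023691, 2.696585, 19.240000)
after step 4 (δ=-0.09, a=2.5): (-10.890243, 0.218630, 2.609771, 19.615000)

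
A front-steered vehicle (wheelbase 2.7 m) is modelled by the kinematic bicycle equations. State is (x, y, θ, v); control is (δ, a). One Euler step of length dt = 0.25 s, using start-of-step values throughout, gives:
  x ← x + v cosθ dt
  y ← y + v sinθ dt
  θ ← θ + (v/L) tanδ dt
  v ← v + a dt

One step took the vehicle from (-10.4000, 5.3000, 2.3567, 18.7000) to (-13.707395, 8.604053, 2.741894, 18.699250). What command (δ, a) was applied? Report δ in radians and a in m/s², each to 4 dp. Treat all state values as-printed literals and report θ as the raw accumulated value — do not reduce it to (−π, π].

a = (v'−v)/dt = (-0.000750)/0.25 = -0.0030
Δθ = θ'−θ = 0.385194;  (v·dt/L) = 18.7000·0.25/2.7 = 1.731481
tan δ = Δθ·L/(v·dt) = 0.222465  →  δ = 0.2189

δ = 0.2189, a = -0.0030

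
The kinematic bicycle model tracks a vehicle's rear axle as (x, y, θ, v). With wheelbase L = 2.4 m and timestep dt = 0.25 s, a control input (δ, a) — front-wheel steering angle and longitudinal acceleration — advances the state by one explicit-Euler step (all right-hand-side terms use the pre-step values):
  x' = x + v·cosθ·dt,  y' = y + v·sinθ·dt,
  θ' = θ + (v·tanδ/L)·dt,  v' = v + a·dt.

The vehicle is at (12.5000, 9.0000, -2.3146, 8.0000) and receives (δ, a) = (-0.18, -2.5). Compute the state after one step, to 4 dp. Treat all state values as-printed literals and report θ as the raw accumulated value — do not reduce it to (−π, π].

x' = 12.5000 + 8.0000·cos(-2.3146)·0.25 = 11.1458
y' = 9.0000 + 8.0000·sin(-2.3146)·0.25 = 7.5282
θ' = -2.3146 + (8.0000/2.4)·tan(-0.18)·0.25 = -2.4662
v' = 8.0000 − 2.5000·0.25 = 7.3750

(11.1458, 7.5282, -2.4662, 7.3750)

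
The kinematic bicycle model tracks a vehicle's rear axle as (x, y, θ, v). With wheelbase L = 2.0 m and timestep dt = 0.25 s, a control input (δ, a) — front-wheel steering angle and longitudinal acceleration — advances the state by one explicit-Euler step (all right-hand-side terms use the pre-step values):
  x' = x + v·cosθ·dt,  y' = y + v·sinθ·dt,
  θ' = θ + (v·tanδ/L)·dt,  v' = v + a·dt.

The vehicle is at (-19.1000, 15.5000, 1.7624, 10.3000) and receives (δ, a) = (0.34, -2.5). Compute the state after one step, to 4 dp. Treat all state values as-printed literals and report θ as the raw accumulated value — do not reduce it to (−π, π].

(-19.5904, 18.0279, 2.2178, 9.6750)

x' = -19.1000 + 10.3000·cos(1.7624)·0.25 = -19.5904
y' = 15.5000 + 10.3000·sin(1.7624)·0.25 = 18.0279
θ' = 1.7624 + (10.3000/2.0)·tan(0.34)·0.25 = 2.2178
v' = 10.3000 − 2.5000·0.25 = 9.6750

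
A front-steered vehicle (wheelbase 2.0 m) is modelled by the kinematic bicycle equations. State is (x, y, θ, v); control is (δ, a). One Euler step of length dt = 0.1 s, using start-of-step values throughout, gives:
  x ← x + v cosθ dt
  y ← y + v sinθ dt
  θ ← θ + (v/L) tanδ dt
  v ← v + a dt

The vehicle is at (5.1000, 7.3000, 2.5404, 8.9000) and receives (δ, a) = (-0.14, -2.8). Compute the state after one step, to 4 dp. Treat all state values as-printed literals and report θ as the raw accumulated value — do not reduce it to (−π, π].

x' = 5.1000 + 8.9000·cos(2.5404)·0.1 = 4.3661
y' = 7.3000 + 8.9000·sin(2.5404)·0.1 = 7.8034
θ' = 2.5404 + (8.9000/2.0)·tan(-0.14)·0.1 = 2.4777
v' = 8.9000 − 2.8000·0.1 = 8.6200

(4.3661, 7.8034, 2.4777, 8.6200)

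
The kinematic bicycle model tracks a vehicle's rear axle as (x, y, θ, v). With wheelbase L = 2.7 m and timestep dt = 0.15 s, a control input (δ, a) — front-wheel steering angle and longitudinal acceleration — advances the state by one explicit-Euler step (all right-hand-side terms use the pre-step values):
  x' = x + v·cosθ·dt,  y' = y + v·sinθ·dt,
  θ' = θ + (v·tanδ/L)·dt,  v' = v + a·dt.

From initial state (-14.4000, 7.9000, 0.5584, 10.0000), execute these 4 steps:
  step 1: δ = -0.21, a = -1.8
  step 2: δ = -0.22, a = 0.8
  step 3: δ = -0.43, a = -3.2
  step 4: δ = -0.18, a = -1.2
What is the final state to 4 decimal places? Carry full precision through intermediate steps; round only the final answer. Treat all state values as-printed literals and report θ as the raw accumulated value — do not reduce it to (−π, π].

after step 1 (δ=-0.21, a=-1.8): (-13.127844, 8.694745, 0.439988, 9.730000)
after step 2 (δ=-0.22, a=0.8): (-11.807351, 9.316387, 0.319109, 9.850000)
after step 3 (δ=-0.43, a=-3.2): (-10.404442, 9.779909, 0.068141, 9.370000)
after step 4 (δ=-0.18, a=-1.2): (-9.002204, 9.875607, -0.026584, 9.190000)

(-9.0022, 9.8756, -0.0266, 9.1900)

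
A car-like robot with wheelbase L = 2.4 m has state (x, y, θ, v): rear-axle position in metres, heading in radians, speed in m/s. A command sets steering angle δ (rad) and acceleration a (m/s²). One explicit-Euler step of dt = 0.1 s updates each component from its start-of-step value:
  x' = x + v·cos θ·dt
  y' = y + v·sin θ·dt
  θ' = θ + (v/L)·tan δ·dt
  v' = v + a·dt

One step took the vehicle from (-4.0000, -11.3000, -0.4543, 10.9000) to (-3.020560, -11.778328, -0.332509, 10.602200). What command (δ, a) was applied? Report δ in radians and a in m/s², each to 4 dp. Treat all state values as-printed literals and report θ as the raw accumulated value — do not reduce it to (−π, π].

δ = 0.2620, a = -2.9780

a = (v'−v)/dt = (-0.297800)/0.1 = -2.9780
Δθ = θ'−θ = 0.121791;  (v·dt/L) = 10.9000·0.1/2.4 = 0.454167
tan δ = Δθ·L/(v·dt) = 0.268164  →  δ = 0.2620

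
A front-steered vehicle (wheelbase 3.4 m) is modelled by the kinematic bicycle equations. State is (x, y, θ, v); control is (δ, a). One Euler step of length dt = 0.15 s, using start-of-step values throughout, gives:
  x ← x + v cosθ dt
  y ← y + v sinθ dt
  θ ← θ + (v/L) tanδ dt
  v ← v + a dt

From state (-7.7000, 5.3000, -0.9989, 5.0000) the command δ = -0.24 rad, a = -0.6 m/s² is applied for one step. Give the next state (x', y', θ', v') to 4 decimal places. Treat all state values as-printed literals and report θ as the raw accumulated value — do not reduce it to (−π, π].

x' = -7.7000 + 5.0000·cos(-0.9989)·0.15 = -7.2941
y' = 5.3000 + 5.0000·sin(-0.9989)·0.15 = 4.6693
θ' = -0.9989 + (5.0000/3.4)·tan(-0.24)·0.15 = -1.0529
v' = 5.0000 − 0.6000·0.15 = 4.9100

(-7.2941, 4.6693, -1.0529, 4.9100)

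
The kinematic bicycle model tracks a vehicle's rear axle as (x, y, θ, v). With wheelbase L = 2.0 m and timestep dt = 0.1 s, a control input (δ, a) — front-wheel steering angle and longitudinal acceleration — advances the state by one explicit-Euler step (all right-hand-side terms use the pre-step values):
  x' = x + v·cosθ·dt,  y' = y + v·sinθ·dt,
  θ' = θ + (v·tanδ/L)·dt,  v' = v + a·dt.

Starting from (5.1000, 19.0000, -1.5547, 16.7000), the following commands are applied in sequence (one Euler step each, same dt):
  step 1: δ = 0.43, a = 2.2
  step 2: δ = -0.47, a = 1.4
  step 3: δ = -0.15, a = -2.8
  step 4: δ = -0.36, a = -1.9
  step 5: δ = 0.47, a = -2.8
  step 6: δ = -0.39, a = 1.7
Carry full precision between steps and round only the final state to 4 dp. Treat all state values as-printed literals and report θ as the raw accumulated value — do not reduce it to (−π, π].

(4.6178, 9.3056, -1.9601, 16.4800)

after step 1 (δ=0.43, a=2.2): (5.126880, 17.330216, -1.171751, 16.920000)
after step 2 (δ=-0.47, a=1.4): (5.784287, 15.771153, -1.601491, 17.060000)
after step 3 (δ=-0.15, a=-2.8): (5.731931, 14.065956, -1.730409, 16.780000)
after step 4 (δ=-0.36, a=-1.9): (5.465236, 12.409285, -2.046211, 16.590000)
after step 5 (δ=0.47, a=-2.8): (4.705900, 10.934263, -1.624853, 16.310000)
after step 6 (δ=-0.39, a=1.7): (4.617776, 9.305646, -1.960068, 16.480000)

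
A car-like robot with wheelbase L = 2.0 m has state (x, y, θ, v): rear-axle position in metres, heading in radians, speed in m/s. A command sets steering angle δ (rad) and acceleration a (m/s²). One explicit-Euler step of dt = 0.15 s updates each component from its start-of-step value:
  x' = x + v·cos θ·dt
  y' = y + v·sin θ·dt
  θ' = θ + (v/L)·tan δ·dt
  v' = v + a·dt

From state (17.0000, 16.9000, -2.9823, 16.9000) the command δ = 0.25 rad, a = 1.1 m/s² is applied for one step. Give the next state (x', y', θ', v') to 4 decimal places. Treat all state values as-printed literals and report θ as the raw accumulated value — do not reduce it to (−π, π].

x' = 17.0000 + 16.9000·cos(-2.9823)·0.15 = 14.4971
y' = 16.9000 + 16.9000·sin(-2.9823)·0.15 = 16.4979
θ' = -2.9823 + (16.9000/2.0)·tan(0.25)·0.15 = -2.6587
v' = 16.9000 + 1.1000·0.15 = 17.0650

(14.4971, 16.4979, -2.6587, 17.0650)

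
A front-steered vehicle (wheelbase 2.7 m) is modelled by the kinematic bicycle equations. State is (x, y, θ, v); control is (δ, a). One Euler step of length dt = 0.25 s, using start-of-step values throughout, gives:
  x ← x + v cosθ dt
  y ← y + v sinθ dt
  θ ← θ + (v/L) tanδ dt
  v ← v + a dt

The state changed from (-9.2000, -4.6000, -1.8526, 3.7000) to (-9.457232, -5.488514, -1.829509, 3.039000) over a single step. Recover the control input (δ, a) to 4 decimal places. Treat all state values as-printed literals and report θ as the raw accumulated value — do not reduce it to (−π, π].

δ = 0.0673, a = -2.6440

a = (v'−v)/dt = (-0.661000)/0.25 = -2.6440
Δθ = θ'−θ = 0.023091;  (v·dt/L) = 3.7000·0.25/2.7 = 0.342593
tan δ = Δθ·L/(v·dt) = 0.067401  →  δ = 0.0673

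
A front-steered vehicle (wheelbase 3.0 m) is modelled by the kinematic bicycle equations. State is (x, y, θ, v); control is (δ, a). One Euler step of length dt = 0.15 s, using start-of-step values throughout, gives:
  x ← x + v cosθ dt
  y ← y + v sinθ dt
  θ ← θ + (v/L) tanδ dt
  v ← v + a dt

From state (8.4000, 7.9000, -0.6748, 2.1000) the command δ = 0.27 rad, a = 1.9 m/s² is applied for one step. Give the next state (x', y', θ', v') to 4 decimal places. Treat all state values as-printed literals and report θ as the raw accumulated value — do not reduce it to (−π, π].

(8.6460, 7.7032, -0.6457, 2.3850)

x' = 8.4000 + 2.1000·cos(-0.6748)·0.15 = 8.6460
y' = 7.9000 + 2.1000·sin(-0.6748)·0.15 = 7.7032
θ' = -0.6748 + (2.1000/3.0)·tan(0.27)·0.15 = -0.6457
v' = 2.1000 + 1.9000·0.15 = 2.3850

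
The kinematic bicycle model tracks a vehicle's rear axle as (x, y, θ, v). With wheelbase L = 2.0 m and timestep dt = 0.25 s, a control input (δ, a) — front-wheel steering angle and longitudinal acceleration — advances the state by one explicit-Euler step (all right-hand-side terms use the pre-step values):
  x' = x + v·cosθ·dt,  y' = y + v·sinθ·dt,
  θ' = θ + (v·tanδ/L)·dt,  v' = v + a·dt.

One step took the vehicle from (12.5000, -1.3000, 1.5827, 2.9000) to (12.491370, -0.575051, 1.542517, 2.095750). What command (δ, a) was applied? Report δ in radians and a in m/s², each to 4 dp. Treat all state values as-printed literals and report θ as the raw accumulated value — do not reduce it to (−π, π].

a = (v'−v)/dt = (-0.804250)/0.25 = -3.2170
Δθ = θ'−θ = -0.040183;  (v·dt/L) = 2.9000·0.25/2.0 = 0.362500
tan δ = Δθ·L/(v·dt) = -0.110850  →  δ = -0.1104

δ = -0.1104, a = -3.2170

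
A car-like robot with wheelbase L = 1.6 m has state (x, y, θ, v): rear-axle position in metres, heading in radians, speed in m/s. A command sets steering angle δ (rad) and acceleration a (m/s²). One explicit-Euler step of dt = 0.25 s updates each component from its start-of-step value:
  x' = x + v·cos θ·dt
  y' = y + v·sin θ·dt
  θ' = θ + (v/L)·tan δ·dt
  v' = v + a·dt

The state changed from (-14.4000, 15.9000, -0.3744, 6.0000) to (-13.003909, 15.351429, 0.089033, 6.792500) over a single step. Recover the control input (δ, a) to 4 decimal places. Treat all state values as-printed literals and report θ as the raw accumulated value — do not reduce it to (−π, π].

a = (v'−v)/dt = (0.792500)/0.25 = 3.1700
Δθ = θ'−θ = 0.463433;  (v·dt/L) = 6.0000·0.25/1.6 = 0.937500
tan δ = Δθ·L/(v·dt) = 0.494329  →  δ = 0.4591

δ = 0.4591, a = 3.1700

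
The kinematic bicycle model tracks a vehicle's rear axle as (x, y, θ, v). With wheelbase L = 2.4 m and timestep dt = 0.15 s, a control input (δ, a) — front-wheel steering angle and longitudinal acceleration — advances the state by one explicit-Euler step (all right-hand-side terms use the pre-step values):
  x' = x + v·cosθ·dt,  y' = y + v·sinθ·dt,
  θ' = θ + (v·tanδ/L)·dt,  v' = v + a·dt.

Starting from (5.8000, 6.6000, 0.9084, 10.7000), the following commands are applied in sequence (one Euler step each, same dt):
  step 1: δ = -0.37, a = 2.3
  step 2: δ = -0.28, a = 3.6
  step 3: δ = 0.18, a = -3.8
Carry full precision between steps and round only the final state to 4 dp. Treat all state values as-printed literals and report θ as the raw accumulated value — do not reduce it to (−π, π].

(9.6713, 9.6236, 0.5823, 11.0150)

after step 1 (δ=-0.37, a=2.3): (6.787088, 7.865576, 0.649017, 11.045000)
after step 2 (δ=-0.28, a=3.6): (8.106985, 8.866921, 0.450514, 11.585000)
after step 3 (δ=0.18, a=-3.8): (9.671349, 9.623587, 0.582271, 11.015000)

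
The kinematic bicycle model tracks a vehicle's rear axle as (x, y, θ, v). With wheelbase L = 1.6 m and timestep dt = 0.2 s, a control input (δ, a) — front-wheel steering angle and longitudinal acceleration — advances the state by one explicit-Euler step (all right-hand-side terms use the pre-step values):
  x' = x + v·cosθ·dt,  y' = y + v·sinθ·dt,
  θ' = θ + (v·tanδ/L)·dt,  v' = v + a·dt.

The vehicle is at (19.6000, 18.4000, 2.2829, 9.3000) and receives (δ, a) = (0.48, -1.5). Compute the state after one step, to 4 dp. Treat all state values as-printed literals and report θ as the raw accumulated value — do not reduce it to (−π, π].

(18.3846, 19.8080, 2.8881, 9.0000)

x' = 19.6000 + 9.3000·cos(2.2829)·0.2 = 18.3846
y' = 18.4000 + 9.3000·sin(2.2829)·0.2 = 19.8080
θ' = 2.2829 + (9.3000/1.6)·tan(0.48)·0.2 = 2.8881
v' = 9.3000 − 1.5000·0.2 = 9.0000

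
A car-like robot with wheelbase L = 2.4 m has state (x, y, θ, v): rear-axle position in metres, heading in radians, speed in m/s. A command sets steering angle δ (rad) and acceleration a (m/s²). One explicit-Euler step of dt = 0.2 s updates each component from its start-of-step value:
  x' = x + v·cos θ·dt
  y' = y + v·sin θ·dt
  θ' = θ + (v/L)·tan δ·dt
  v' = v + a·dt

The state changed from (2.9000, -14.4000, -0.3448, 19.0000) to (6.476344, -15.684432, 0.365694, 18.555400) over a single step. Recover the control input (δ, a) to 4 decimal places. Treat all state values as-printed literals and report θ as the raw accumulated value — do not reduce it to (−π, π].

δ = 0.4218, a = -2.2230

a = (v'−v)/dt = (-0.444600)/0.2 = -2.2230
Δθ = θ'−θ = 0.710494;  (v·dt/L) = 19.0000·0.2/2.4 = 1.583333
tan δ = Δθ·L/(v·dt) = 0.448733  →  δ = 0.4218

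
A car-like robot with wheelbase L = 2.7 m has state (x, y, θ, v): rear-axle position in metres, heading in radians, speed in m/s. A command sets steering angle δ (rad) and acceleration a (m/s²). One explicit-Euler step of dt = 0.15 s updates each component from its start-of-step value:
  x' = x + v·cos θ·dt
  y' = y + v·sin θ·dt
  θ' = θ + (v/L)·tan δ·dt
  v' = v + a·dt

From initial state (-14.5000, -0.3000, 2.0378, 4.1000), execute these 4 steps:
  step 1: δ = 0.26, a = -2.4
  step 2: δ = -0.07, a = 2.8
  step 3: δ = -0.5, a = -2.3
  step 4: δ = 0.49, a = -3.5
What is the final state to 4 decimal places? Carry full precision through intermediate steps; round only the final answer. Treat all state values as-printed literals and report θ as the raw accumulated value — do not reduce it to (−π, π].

(-15.5814, 1.8075, 2.0706, 3.2900)

after step 1 (δ=0.26, a=-2.4): (-14.776881, 0.249147, 2.098394, 3.740000)
after step 2 (δ=-0.07, a=2.8): (-15.059321, 0.733861, 2.083826, 4.160000)
after step 3 (δ=-0.5, a=-2.3): (-15.365592, 1.277529, 1.957569, 3.815000)
after step 4 (δ=0.49, a=-3.5): (-15.581446, 1.807507, 2.070618, 3.290000)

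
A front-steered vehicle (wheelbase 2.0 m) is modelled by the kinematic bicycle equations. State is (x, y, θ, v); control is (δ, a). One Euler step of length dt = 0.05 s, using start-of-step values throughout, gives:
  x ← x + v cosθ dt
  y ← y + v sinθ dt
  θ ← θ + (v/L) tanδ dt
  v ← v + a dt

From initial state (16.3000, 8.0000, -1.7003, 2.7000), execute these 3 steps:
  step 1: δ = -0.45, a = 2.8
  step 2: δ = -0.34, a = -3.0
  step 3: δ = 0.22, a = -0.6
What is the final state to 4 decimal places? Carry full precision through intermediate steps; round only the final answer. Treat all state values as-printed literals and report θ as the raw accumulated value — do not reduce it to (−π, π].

(16.2346, 7.5938, -1.7430, 2.6600)

after step 1 (δ=-0.45, a=2.8): (16.282566, 7.866130, -1.732906, 2.840000)
after step 2 (δ=-0.34, a=-3.0): (16.259647, 7.725992, -1.758022, 2.690000)
after step 3 (δ=0.22, a=-0.6): (16.234612, 7.593843, -1.742983, 2.660000)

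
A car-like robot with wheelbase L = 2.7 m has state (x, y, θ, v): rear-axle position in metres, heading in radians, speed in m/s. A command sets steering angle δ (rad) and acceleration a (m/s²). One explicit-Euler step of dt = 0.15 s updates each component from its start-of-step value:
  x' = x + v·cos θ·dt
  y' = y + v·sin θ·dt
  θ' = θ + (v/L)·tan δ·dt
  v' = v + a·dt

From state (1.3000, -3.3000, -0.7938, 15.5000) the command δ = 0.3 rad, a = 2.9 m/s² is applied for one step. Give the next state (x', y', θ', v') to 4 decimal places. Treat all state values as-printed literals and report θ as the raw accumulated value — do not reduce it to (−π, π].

(2.9302, -4.9578, -0.5274, 15.9350)

x' = 1.3000 + 15.5000·cos(-0.7938)·0.15 = 2.9302
y' = -3.3000 + 15.5000·sin(-0.7938)·0.15 = -4.9578
θ' = -0.7938 + (15.5000/2.7)·tan(0.3)·0.15 = -0.5274
v' = 15.5000 + 2.9000·0.15 = 15.9350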